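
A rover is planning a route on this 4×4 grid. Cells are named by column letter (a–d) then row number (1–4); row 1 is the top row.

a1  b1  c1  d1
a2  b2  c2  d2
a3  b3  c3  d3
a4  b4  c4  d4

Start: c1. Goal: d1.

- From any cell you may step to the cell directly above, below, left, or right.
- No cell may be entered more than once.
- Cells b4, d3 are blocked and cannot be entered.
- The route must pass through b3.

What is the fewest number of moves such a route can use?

7

Any route passes through b3 somewhere between c1 and d1. Summing Manhattan distances along the two legs (c1 → b3 → d1) gives a lower bound of 3 + 4 = 7 moves.
A route of 7 moves achieves this: c1 → b1 → b2 → b3 → c3 → c2 → d2 → d1.
Since 7 matches the lower bound, it is optimal.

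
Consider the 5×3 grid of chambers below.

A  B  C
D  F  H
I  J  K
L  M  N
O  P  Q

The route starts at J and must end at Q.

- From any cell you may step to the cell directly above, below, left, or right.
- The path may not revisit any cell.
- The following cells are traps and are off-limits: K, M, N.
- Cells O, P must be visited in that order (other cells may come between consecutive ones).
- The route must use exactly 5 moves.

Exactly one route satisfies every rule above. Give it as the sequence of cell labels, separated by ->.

J -> I -> L -> O -> P -> Q

The waypoints must appear in the order O, P, with no cell reused.
Route from J: left to I, 2× down (reaching O), 2× right (reaching Q) — 5 moves in all.
Check: order respected (O at step 3, P at step 4); 5 moves as required.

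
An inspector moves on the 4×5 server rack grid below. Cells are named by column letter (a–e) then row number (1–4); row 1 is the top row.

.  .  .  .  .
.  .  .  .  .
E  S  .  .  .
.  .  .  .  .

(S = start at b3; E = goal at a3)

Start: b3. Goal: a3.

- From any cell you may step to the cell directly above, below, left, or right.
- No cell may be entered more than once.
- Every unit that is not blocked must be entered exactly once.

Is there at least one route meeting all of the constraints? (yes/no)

yes

One route that works: b3 → b2 → a2 → a1 → b1 → c1 → c2 → c3 → d3 → d2 → d1 → e1 → e2 → e3 → e4 → d4 → c4 → b4 → a4 → a3.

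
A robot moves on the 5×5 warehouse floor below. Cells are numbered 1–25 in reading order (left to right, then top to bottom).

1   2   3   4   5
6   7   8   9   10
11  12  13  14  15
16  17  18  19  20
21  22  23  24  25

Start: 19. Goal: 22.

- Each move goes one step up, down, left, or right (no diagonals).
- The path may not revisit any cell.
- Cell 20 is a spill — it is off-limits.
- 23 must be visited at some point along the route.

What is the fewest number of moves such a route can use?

Any route passes through 23 somewhere between 19 and 22. Summing Manhattan distances along the two legs (19 → 23 → 22) gives a lower bound of 2 + 1 = 3 moves.
A route of 3 moves achieves this: 19 → 24 → 23 → 22.
Since 3 matches the lower bound, it is optimal.

3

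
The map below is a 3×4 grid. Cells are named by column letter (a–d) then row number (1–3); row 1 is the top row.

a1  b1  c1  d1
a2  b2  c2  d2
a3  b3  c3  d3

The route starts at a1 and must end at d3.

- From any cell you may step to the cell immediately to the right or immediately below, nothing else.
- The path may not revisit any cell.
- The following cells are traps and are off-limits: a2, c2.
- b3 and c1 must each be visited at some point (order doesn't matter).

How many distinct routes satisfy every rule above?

0

A right/down-only route from a1 to d3 makes exactly 2 down-moves and 3 right-moves in some order.
With no other constraints that would be C(5,2) = 10 routes.
b3 is below but to the left of c1: going c1 → b3 would need a leftward move and b3 → c1 an upward move, so no right/down-only route can visit both required cells.
No route satisfies every constraint, so the count is 0.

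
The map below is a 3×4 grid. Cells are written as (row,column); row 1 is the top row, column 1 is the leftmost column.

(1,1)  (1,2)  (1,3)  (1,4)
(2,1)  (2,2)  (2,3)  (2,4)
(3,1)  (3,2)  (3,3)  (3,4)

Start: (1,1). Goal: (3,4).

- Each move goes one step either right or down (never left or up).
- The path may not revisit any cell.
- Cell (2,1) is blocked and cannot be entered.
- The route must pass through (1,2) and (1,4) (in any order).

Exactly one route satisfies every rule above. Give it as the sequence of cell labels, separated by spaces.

Moves only go right or down, so the column and row indices never decrease.
Route from (1,1): 3× right (reaching (1,4)), 2× down (reaching (3,4)) — 5 moves in all.
Check: all required cells visited.

(1,1) (1,2) (1,3) (1,4) (2,4) (3,4)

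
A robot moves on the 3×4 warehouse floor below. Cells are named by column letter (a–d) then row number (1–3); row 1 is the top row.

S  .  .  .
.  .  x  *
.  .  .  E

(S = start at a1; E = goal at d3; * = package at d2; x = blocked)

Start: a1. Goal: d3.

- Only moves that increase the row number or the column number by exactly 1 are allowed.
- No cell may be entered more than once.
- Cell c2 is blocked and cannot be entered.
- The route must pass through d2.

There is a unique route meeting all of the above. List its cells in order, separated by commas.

Moves only go right or down, so the column and row indices never decrease.
Route from a1: right 3 to d1, down 2 to d3 — 5 moves in all.
Check: all required cells visited.

a1, b1, c1, d1, d2, d3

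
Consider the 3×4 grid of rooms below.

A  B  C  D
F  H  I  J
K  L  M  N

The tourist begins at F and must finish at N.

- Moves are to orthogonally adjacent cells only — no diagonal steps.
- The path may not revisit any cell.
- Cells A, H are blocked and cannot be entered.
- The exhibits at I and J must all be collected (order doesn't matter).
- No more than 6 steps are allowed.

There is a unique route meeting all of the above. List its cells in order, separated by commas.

The 6-move cap with required stops at I, J leaves no slack for detours.
Route from F: down 1 to K, right 2 to M, up 1 to I, right 1 to J, down 1 to N — 6 moves in all.
Check: all required cells visited; 6 ≤ 6 moves.

F, K, L, M, I, J, N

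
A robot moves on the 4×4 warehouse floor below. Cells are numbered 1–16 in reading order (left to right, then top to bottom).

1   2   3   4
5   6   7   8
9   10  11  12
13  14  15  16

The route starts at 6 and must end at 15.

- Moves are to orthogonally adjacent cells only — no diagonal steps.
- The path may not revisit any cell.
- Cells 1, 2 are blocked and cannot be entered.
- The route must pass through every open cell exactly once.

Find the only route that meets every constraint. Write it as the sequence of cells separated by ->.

Need to visit all 14 open cells exactly once, starting at 6 and ending at 15.
Cell 16 has only two open neighbours (12 and 15), so the path must pass straight through it: one of those is the cell it's entered from and the other is where it exits.
Route from 6: left 1 to 5, down 2 to 13, right 1 to 14, up 1 to 10, right 1 to 11, up 2 to 3, right 1 to 4, down 3 to 16, left 1 to 15 — 13 moves in all.
Check: all 14 open cells covered.

6 -> 5 -> 9 -> 13 -> 14 -> 10 -> 11 -> 7 -> 3 -> 4 -> 8 -> 12 -> 16 -> 15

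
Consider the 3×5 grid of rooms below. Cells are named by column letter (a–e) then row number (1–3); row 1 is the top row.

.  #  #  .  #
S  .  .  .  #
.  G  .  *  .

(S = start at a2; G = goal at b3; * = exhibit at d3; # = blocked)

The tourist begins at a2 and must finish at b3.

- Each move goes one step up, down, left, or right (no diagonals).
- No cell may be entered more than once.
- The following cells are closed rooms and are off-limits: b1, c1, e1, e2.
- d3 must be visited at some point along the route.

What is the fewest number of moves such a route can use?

Any route passes through d3 somewhere between a2 and b3. Summing Manhattan distances along the two legs (a2 → d3 → b3) gives a lower bound of 4 + 2 = 6 moves.
A route of 6 moves achieves this: a2 → b2 → c2 → d2 → d3 → c3 → b3.
Since 6 matches the lower bound, it is optimal.

6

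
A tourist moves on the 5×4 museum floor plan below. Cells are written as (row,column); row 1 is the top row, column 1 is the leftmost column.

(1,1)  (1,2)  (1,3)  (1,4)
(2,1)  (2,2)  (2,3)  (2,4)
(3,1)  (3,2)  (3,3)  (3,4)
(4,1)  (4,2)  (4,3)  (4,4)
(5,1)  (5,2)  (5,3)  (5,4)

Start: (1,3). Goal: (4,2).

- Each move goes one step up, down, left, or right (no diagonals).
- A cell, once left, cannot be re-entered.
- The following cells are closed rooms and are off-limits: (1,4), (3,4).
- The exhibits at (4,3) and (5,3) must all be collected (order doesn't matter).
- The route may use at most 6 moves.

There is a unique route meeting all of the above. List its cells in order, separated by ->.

The budget equals the shortest possible length, so every move has to be on a shortest route through the required cells.
Route from (1,3): 4× down (reaching (5,3)), left to (5,2), up to (4,2) — 6 moves in all.
Check: all required cells visited; 6 ≤ 6 moves.

(1,3) -> (2,3) -> (3,3) -> (4,3) -> (5,3) -> (5,2) -> (4,2)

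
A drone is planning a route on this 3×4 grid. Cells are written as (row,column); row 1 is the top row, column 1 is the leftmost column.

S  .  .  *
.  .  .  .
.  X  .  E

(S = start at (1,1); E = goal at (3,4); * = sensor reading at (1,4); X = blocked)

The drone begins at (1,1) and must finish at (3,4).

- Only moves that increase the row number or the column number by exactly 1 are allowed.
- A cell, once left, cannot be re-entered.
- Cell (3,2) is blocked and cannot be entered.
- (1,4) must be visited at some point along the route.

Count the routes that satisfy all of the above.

1

A right/down-only route from (1,1) to (3,4) makes exactly 2 down-moves and 3 right-moves in some order.
With no other constraints that would be C(5,2) = 10 routes.
Split at (1,4) and multiply the segment counts (each segment already excludes blocked cells): (1,1)→(1,4): 1; (1,4)→(3,4): 1; product = 1.
That gives 1 route.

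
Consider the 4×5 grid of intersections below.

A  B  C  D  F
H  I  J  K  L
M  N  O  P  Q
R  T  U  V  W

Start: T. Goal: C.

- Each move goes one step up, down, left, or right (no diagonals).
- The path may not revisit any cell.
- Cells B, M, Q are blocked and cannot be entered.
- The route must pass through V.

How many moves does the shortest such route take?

6

Any route passes through V somewhere between T and C. Summing Manhattan distances along the two legs (T → V → C) gives a lower bound of 2 + 4 = 6 moves.
A route of 6 moves achieves this: T → U → V → P → K → D → C.
Since 6 matches the lower bound, it is optimal.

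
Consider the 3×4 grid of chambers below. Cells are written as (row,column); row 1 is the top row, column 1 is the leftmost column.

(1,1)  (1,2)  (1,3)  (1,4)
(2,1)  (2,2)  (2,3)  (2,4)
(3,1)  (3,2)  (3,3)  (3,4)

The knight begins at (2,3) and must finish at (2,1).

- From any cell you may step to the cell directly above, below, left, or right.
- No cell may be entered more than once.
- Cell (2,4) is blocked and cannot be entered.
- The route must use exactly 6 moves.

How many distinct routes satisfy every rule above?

Need simple routes of exactly 6 moves from (2,3) to (2,1) (Manhattan distance 2, so 2 moves are spent on a detour and 2 undoing it).
Enumerating: (2,3) (1,3) (1,2) (2,2) (3,2) (3,1) (2,1) | (2,3) (3,3) (3,2) (2,2) (1,2) (1,1) (2,1).
That gives 2 routes.

2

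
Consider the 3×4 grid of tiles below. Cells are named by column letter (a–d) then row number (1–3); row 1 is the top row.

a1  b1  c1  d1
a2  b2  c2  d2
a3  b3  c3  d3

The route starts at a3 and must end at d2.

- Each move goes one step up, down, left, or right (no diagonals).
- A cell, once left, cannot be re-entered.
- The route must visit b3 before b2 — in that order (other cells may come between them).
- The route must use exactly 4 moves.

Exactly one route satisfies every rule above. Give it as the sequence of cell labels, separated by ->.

a3 -> b3 -> b2 -> c2 -> d2

The waypoints must appear in the order b3, b2, with no cell reused.
Route from a3: right 1 to b3, up 1 to b2, right 2 to d2 — 4 moves in all.
Check: order respected (b3 at step 1, b2 at step 2); 4 moves as required.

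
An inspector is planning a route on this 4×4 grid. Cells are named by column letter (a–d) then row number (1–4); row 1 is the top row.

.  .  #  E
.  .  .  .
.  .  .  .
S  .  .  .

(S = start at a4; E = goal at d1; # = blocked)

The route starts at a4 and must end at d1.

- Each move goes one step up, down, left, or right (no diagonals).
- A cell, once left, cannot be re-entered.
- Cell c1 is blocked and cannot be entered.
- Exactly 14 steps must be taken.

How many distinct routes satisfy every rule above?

Need simple routes of exactly 14 moves from a4 to d1 (Manhattan distance 6, so 4 moves are spent on a detour and 4 undoing it).
Enumerating: a4 a3 a2 a1 b1 b2 b3 b4 c4 d4 d3 c3 c2 d2 d1 | a4 a3 a2 a1 b1 b2 c2 c3 b3 b4 c4 d4 d3 d2 d1 | a4 b4 b3 a3 a2 a1 b1 b2 c2 c3 c4 d4 d3 d2 d1 | a4 b4 c4 d4 d3 c3 b3 a3 a2 a1 b1 b2 c2 d2 d1.
That gives 4 routes.

4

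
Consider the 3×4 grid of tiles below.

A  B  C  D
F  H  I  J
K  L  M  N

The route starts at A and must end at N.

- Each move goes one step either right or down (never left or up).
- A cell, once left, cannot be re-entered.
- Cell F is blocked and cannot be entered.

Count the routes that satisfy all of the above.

A right/down-only route from A to N makes exactly 2 down-moves and 3 right-moves in some order.
With no other constraints that would be C(5,2) = 10 routes.
Subtract routes through each blocked cell (inclusion–exclusion for overlaps): − through F: 4 → 6.
That gives 6 routes.

6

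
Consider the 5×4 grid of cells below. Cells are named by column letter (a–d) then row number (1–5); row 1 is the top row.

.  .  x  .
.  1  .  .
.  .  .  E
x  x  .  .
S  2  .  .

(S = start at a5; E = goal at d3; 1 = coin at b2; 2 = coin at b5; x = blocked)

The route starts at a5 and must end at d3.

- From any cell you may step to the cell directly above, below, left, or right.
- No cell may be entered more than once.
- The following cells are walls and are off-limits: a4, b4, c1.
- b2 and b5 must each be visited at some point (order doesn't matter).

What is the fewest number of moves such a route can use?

Any route passes through b2 and b5 in some order between a5 and d3. Summing Manhattan distances along each leg and taking the cheapest ordering (a5 → b5 → b2 → d3) gives a lower bound of 1 + 3 + 3 = 7 moves.
That bound ignores the blocked cells. Measuring each leg by the fewest moves that actually steer around them (a5→b5: 1; b5→b2: 5; b2→d3: 3) raises the lower bound to 9.
A route of 9 moves exists: a5 → b5 → c5 → c4 → c3 → b3 → b2 → c2 → d2 → d3.
Since 9 matches that lower bound, it is optimal.

9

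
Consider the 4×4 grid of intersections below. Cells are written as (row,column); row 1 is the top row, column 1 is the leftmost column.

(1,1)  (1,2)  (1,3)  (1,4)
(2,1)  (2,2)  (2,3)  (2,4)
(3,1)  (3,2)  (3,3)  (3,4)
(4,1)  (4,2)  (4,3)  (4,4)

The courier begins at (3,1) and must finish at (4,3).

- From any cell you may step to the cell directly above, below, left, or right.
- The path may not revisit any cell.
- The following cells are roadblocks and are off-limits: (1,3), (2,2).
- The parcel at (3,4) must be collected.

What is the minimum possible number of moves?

Any route passes through (3,4) somewhere between (3,1) and (4,3). Summing Manhattan distances along the two legs ((3,1) → (3,4) → (4,3)) gives a lower bound of 3 + 2 = 5 moves.
A route of 5 moves achieves this: (3,1) → (3,2) → (3,3) → (3,4) → (4,4) → (4,3).
Since 5 matches the lower bound, it is optimal.

5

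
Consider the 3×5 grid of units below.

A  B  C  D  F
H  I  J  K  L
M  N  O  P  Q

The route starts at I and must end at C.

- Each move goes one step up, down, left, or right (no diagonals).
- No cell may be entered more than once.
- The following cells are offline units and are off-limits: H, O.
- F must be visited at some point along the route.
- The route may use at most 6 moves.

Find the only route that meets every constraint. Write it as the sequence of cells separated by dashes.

I - J - K - L - F - D - C

The 6-move cap with required stops at F leaves no slack for detours.
Route from I: 3× right (reaching L), up to F, 2× left (reaching C) — 6 moves in all.
Check: all required cells visited; 6 ≤ 6 moves.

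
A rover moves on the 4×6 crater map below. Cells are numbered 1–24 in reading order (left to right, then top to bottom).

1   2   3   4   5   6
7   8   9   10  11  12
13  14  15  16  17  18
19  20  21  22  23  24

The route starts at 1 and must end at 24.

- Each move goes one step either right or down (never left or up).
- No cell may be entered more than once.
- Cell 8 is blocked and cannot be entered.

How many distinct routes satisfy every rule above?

26

A right/down-only route from 1 to 24 makes exactly 3 down-moves and 5 right-moves in some order.
With no other constraints that would be C(8,3) = 56 routes.
Subtract routes through each blocked cell (inclusion–exclusion for overlaps): − through 8: 30 → 26.
That gives 26 routes.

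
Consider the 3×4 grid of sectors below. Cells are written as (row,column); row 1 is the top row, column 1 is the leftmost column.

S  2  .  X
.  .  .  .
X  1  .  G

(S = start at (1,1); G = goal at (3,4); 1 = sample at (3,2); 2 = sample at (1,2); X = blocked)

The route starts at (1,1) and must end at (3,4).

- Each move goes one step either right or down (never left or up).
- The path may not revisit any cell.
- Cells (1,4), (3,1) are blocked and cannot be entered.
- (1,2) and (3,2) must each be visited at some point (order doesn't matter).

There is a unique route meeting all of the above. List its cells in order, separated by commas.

Moves only go right or down, so the column and row indices never decrease.
Route from (1,1): right to (1,2), 2× down (reaching (3,2)), 2× right (reaching (3,4)) — 5 moves in all.
Check: all required cells visited.

(1,1), (1,2), (2,2), (3,2), (3,3), (3,4)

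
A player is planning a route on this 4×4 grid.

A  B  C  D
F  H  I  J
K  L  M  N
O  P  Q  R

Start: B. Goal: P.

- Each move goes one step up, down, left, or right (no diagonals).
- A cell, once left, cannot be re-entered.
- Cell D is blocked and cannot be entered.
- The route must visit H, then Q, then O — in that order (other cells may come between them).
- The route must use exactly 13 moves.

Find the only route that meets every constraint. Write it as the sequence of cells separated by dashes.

B - A - F - H - I - J - N - R - Q - M - L - K - O - P

The waypoints must appear in the order H, Q, O, with no cell reused.
Route from B: left 1 to A, down 1 to F, right 3 to J, down 2 to R, left 1 to Q, up 1 to M, left 2 to K, down 1 to O, right 1 to P — 13 moves in all.
Check: order respected (H at step 3, Q at step 8, O at step 12); 13 moves as required.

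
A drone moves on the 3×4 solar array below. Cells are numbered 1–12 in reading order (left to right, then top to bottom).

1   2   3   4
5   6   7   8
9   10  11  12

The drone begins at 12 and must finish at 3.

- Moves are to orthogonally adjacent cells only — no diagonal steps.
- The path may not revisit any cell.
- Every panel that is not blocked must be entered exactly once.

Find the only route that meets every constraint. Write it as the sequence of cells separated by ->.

12 -> 11 -> 10 -> 9 -> 5 -> 1 -> 2 -> 6 -> 7 -> 8 -> 4 -> 3

Need to visit all 12 open cells exactly once, starting at 12 and ending at 3.
Cell 1 has only two open neighbours (5 and 2), so the path must pass straight through it: one of those is the cell it's entered from and the other is where it exits.
Route from 12: 3× left (reaching 9), 2× up (reaching 1), right to 2, down to 6, 2× right (reaching 8), up to 4, left to 3 — 11 moves in all.
Check: all 12 open cells covered.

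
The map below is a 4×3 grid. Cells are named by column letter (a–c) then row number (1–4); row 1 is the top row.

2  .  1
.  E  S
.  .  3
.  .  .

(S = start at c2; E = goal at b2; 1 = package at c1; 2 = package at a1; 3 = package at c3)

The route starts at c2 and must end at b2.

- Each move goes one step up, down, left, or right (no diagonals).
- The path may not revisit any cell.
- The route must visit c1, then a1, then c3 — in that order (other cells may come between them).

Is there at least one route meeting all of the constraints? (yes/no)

One route that works: c2 → c1 → b1 → a1 → a2 → a3 → a4 → b4 → c4 → c3 → b3 → b2.

yes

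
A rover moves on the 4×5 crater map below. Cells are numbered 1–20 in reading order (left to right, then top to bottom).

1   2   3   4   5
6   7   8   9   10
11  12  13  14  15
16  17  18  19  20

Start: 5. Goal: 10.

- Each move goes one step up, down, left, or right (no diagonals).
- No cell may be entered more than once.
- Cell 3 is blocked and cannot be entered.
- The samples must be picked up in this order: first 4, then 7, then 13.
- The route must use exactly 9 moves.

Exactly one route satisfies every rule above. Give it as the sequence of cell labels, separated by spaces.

5 4 9 8 7 12 13 14 15 10

The waypoints must appear in the order 4, 7, 13, with no cell reused.
Route from 5: left to 4, down to 9, 2× left (reaching 7), down to 12, 3× right (reaching 15), up to 10 — 9 moves in all.
Check: order respected (4 at step 1, 7 at step 4, 13 at step 6); 9 moves as required.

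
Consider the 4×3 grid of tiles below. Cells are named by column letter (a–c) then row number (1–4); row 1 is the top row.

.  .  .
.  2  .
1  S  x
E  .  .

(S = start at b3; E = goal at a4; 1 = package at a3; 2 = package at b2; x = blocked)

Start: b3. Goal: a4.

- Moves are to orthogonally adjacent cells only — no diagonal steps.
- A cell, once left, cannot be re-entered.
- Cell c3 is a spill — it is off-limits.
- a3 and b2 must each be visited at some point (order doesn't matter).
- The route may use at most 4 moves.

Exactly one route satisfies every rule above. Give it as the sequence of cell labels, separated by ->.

b3 -> b2 -> a2 -> a3 -> a4

The 4-move cap with required stops at a3, b2 leaves no slack for detours.
Route from b3: up to b2, left to a2, 2× down (reaching a4) — 4 moves in all.
Check: all required cells visited; 4 ≤ 4 moves.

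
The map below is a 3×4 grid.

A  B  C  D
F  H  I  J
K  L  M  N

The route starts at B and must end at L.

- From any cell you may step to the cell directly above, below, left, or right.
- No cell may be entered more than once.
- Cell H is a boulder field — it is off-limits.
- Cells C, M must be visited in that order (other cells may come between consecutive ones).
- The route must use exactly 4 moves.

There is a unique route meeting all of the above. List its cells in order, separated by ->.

B -> C -> I -> M -> L

The waypoints must appear in the order C, M, with no cell reused.
Route from B: right 1 to C, down 2 to M, left 1 to L — 4 moves in all.
Check: order respected (C at step 1, M at step 3); 4 moves as required.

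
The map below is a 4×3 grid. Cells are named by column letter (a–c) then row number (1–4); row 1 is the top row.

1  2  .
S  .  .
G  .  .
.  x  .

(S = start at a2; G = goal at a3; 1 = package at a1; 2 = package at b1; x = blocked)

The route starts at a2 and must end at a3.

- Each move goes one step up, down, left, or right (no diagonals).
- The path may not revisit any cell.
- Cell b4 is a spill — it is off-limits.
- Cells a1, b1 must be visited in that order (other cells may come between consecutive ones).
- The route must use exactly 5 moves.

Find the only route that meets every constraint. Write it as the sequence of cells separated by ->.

The waypoints must appear in the order a1, b1, with no cell reused.
Route from a2: up to a1, right to b1, 2× down (reaching b3), left to a3 — 5 moves in all.
Check: order respected (1 at step 1, 2 at step 2); 5 moves as required.

a2 -> a1 -> b1 -> b2 -> b3 -> a3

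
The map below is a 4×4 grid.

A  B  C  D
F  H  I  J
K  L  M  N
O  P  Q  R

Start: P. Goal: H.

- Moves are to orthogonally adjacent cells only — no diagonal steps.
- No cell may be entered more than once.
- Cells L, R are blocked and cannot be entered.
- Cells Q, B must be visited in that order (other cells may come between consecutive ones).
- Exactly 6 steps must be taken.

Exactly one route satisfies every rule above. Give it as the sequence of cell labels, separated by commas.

The waypoints must appear in the order Q, B, with no cell reused.
Route from P: right to Q, 3× up (reaching C), left to B, down to H — 6 moves in all.
Check: order respected (Q at step 1, B at step 5); 6 moves as required.

P, Q, M, I, C, B, H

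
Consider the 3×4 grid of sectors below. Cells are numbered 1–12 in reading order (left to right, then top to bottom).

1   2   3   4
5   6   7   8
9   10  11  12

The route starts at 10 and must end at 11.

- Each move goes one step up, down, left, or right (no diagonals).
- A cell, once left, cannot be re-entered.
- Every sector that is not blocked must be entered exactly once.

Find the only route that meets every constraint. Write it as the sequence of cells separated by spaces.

Need to visit all 12 open cells exactly once, starting at 10 and ending at 11.
Cell 4 has only two open neighbours (8 and 3), so the path must pass straight through it: one of those is the cell it's entered from and the other is where it exits.
Route from 10: left to 9, 2× up (reaching 1), right to 2, down to 6, right to 7, up to 3, right to 4, 2× down (reaching 12), left to 11 — 11 moves in all.
Check: all 12 open cells covered.

10 9 5 1 2 6 7 3 4 8 12 11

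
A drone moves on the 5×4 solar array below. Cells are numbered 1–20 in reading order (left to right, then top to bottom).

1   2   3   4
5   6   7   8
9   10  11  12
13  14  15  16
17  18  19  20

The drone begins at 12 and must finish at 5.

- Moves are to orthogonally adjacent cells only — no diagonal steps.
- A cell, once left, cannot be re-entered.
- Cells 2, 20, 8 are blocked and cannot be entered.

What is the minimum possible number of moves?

4

The Manhattan distance from 12 to 5 is |3−2| + |4−1| = 4, so at least 4 moves are needed.
A route of 4 moves achieves this: 12 → 11 → 7 → 6 → 5.
Since 4 matches the lower bound, it is optimal.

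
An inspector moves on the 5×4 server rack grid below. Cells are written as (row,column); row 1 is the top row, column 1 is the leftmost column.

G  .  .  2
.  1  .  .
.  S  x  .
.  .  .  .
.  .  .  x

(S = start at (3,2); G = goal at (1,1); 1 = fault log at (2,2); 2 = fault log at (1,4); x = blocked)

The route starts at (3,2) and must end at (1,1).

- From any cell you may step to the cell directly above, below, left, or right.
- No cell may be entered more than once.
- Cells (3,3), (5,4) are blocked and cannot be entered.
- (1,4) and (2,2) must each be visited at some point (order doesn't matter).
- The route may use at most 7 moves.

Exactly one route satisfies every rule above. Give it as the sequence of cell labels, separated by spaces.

Any route must reach (1,4) and (2,2) and still end at (1,1) within 7 moves, so the order of the required stops is forced.
Route from (3,2): up to (2,2), 2× right (reaching (2,4)), up to (1,4), 3× left (reaching (1,1)) — 7 moves in all.
Check: all required cells visited; 7 ≤ 7 moves.

(3,2) (2,2) (2,3) (2,4) (1,4) (1,3) (1,2) (1,1)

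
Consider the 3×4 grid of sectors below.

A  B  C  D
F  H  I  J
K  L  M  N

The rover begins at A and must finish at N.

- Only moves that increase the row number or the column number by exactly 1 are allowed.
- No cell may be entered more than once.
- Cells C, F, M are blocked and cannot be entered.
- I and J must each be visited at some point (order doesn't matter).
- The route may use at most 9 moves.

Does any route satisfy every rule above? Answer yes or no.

yes

One route that works: A → B → H → I → J → N.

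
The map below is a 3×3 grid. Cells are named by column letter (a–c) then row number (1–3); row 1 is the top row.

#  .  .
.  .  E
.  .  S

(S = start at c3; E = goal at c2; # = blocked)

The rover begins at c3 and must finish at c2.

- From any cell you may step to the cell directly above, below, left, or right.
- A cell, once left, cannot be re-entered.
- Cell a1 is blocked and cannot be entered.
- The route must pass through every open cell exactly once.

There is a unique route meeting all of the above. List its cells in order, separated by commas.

c3, b3, a3, a2, b2, b1, c1, c2

Need to visit all 8 open cells exactly once, starting at c3 and ending at c2.
Route from c3: left 2 to a3, up 1 to a2, right 1 to b2, up 1 to b1, right 1 to c1, down 1 to c2 — 7 moves in all.
Check: all 8 open cells covered.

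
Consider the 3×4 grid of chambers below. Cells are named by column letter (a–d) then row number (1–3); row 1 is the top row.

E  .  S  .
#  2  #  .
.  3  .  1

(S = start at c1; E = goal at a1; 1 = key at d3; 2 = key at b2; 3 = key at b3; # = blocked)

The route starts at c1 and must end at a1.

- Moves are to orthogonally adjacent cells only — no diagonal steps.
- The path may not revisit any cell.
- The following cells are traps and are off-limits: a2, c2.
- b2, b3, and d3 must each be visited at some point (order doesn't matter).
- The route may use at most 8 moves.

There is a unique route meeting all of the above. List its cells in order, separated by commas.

c1, d1, d2, d3, c3, b3, b2, b1, a1

The 8-move cap with required stops at b2, b3, d3 leaves no slack for detours.
Route from c1: right to d1, 2× down (reaching d3), 2× left (reaching b3), 2× up (reaching b1), left to a1 — 8 moves in all.
Check: all required cells visited; 8 ≤ 8 moves.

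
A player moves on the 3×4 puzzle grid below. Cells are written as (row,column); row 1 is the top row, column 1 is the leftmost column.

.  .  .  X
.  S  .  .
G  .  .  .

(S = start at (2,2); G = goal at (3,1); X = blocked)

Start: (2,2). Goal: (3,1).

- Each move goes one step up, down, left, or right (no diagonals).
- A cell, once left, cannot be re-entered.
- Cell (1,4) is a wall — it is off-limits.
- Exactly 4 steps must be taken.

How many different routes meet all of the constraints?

2

Need simple routes of exactly 4 moves from (2,2) to (3,1) (Manhattan distance 2, so 1 moves are spent on a detour and 1 undoing it).
Enumerating: (2,2) (1,2) (1,1) (2,1) (3,1) | (2,2) (2,3) (3,3) (3,2) (3,1).
That gives 2 routes.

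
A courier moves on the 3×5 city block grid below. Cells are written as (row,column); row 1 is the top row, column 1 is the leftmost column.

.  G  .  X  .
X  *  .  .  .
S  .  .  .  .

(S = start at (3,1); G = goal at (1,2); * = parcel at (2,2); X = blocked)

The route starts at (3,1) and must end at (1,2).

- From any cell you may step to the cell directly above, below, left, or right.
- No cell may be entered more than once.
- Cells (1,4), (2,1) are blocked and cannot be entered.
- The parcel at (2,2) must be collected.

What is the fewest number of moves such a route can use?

Any route passes through (2,2) somewhere between (3,1) and (1,2). Summing Manhattan distances along the two legs ((3,1) → (2,2) → (1,2)) gives a lower bound of 2 + 1 = 3 moves.
A route of 3 moves achieves this: (3,1) → (3,2) → (2,2) → (1,2).
Since 3 matches the lower bound, it is optimal.

3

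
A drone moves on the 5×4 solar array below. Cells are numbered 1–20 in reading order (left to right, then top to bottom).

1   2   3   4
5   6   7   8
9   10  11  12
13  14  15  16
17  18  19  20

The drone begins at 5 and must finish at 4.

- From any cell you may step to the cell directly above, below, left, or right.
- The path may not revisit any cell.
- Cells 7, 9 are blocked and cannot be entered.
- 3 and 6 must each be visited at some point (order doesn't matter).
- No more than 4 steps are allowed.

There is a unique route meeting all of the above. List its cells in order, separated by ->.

5 -> 6 -> 2 -> 3 -> 4

The budget equals the shortest possible length, so every move has to be on a shortest route through the required cells.
Route from 5: right 1 to 6, up 1 to 2, right 2 to 4 — 4 moves in all.
Check: all required cells visited; 4 ≤ 4 moves.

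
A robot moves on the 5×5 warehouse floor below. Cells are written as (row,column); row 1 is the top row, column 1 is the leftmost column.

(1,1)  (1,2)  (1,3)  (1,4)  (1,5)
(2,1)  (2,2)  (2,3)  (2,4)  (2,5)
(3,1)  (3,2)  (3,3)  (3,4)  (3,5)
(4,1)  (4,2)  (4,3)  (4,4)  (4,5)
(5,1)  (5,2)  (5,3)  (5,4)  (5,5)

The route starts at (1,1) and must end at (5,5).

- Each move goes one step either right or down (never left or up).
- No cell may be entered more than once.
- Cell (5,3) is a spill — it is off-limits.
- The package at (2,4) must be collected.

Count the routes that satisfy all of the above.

A right/down-only route from (1,1) to (5,5) makes exactly 4 down-moves and 4 right-moves in some order.
With no other constraints that would be C(8,4) = 70 routes.
Split at (2,4) and multiply the segment counts (each segment already excludes blocked cells): (1,1)→(2,4): 4; (2,4)→(5,5): 4; product = 16.
That gives 16 routes.

16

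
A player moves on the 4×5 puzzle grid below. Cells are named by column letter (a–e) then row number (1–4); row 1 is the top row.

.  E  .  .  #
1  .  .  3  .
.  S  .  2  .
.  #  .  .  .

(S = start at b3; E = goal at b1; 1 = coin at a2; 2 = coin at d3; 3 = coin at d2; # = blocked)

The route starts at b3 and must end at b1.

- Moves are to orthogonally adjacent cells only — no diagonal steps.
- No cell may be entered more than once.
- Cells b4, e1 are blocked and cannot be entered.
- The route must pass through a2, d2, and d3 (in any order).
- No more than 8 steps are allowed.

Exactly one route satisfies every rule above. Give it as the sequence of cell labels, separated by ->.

The 8-move cap with required stops at a2, d2, d3 leaves no slack for detours.
Route from b3: right 2 to d3, up 1 to d2, left 3 to a2, up 1 to a1, right 1 to b1 — 8 moves in all.
Check: all required cells visited; 8 ≤ 8 moves.

b3 -> c3 -> d3 -> d2 -> c2 -> b2 -> a2 -> a1 -> b1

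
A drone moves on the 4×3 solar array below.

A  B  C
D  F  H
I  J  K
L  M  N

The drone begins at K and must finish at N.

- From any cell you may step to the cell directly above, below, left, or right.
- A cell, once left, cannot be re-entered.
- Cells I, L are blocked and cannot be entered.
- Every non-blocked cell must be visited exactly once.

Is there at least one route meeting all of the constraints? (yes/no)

yes

One route that works: K → H → C → B → A → D → F → J → M → N.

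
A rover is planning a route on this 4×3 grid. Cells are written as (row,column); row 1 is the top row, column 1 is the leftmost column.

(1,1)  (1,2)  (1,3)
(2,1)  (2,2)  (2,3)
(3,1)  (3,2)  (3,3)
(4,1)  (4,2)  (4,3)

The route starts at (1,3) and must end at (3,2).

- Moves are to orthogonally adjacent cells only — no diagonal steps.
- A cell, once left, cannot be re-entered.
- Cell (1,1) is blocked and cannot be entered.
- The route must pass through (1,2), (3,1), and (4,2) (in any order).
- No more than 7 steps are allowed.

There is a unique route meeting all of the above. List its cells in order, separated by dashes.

(1,3) - (1,2) - (2,2) - (2,1) - (3,1) - (4,1) - (4,2) - (3,2)

The budget equals the shortest possible length, so every move has to be on a shortest route through the required cells.
Route from (1,3): left 1 to (1,2), down 1 to (2,2), left 1 to (2,1), down 2 to (4,1), right 1 to (4,2), up 1 to (3,2) — 7 moves in all.
Check: all required cells visited; 7 ≤ 7 moves.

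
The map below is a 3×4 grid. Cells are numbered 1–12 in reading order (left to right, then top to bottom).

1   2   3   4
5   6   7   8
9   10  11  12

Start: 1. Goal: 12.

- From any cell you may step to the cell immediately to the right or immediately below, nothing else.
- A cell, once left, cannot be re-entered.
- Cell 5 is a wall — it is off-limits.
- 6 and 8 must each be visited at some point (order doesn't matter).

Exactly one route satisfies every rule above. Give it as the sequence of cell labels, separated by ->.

1 -> 2 -> 6 -> 7 -> 8 -> 12

Moves only go right or down, so the column and row indices never decrease.
Route from 1: right 1 to 2, down 1 to 6, right 2 to 8, down 1 to 12 — 5 moves in all.
Check: all required cells visited.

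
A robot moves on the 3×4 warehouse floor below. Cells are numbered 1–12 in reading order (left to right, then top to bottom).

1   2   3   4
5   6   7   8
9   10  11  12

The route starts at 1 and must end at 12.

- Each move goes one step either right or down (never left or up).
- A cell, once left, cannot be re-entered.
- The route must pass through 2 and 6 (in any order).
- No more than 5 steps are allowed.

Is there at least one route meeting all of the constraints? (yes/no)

yes

One route that works: 1 → 2 → 6 → 10 → 11 → 12.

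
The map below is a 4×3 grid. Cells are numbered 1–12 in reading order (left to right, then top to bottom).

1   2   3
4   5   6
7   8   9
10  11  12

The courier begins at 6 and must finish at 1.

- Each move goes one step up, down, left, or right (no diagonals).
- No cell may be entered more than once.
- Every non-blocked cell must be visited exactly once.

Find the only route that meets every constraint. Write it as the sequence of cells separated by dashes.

Need to visit all 12 open cells exactly once, starting at 6 and ending at 1.
Route from 6: up 1 to 3, left 1 to 2, down 2 to 8, right 1 to 9, down 1 to 12, left 2 to 10, up 3 to 1 — 11 moves in all.
Check: all 12 open cells covered.

6 - 3 - 2 - 5 - 8 - 9 - 12 - 11 - 10 - 7 - 4 - 1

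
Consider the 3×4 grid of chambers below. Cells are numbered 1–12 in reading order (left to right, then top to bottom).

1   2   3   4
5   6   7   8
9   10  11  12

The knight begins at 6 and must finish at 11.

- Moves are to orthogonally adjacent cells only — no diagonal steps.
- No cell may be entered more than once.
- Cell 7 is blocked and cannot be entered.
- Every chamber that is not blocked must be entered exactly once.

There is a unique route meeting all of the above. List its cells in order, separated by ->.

6 -> 10 -> 9 -> 5 -> 1 -> 2 -> 3 -> 4 -> 8 -> 12 -> 11

Need to visit all 11 open cells exactly once, starting at 6 and ending at 11.
Cell 9 has only two open neighbours (5 and 10), so the path must pass straight through it: one of those is the cell it's entered from and the other is where it exits.
Route from 6: down 1 to 10, left 1 to 9, up 2 to 1, right 3 to 4, down 2 to 12, left 1 to 11 — 10 moves in all.
Check: all 11 open cells covered.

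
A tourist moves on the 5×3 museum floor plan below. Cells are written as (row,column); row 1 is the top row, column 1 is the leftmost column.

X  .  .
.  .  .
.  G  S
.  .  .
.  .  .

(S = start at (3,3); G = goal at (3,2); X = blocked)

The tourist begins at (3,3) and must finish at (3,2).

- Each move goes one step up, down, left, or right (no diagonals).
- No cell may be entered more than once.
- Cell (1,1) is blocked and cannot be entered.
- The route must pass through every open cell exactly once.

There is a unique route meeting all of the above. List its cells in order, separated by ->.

Need to visit all 14 open cells exactly once, starting at (3,3) and ending at (3,2).
Cell (1,3) has only two open neighbours ((2,3) and (1,2)), so the path must pass straight through it: one of those is the cell it's entered from and the other is where it exits.
Route from (3,3): 2× up (reaching (1,3)), left to (1,2), down to (2,2), left to (2,1), 3× down (reaching (5,1)), 2× right (reaching (5,3)), up to (4,3), left to (4,2), up to (3,2) — 13 moves in all.
Check: all 14 open cells covered.

(3,3) -> (2,3) -> (1,3) -> (1,2) -> (2,2) -> (2,1) -> (3,1) -> (4,1) -> (5,1) -> (5,2) -> (5,3) -> (4,3) -> (4,2) -> (3,2)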